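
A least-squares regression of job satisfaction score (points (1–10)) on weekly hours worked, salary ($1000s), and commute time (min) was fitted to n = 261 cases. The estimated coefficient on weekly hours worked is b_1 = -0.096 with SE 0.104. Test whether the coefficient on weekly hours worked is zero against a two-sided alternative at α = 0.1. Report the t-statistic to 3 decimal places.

H₀: β₁ = 0 vs H₁: β₁ ≠ 0.
t = (b_1 − β₁⁰)/SE = -0.096 / 0.104 = -0.923.
df = n − k − 1 = 261 − 3 − 1 = 257.
Two-sided p ≈ 0.3568, which is ≥ 0.1, so fail to reject H₀.
The data do not give significant evidence of an association between weekly hours worked and job satisfaction score, after adjusting for the other predictors.

t = -0.923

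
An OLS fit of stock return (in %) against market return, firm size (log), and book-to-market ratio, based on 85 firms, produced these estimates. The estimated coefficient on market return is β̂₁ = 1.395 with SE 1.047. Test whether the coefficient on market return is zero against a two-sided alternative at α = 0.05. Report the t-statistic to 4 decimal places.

t = 1.3324

H₀: β₁ = 0 vs H₁: β₁ ≠ 0.
t = (β̂₁ − β₁⁰)/SE = 1.395 / 1.047 = 1.3324.
df = n − k − 1 = 85 − 3 − 1 = 81.
Two-sided p ≈ 0.1865, which is ≥ 0.05, so fail to reject H₀.
The data do not give significant evidence of an association between market return and stock return, after adjusting for the other predictors.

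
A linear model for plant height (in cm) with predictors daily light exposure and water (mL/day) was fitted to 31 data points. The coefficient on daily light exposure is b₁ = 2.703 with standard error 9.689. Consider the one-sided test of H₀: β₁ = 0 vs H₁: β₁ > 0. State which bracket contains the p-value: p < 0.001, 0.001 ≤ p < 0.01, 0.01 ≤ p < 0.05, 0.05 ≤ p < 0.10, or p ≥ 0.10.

p ≥ 0.10

t = 2.703 / 9.689 = 0.279.
df = n − k − 1 = 31 − 2 − 1 = 28.
One-sided p = P(T_{28} > t) ≈ 0.3912.
So p ≥ 0.10.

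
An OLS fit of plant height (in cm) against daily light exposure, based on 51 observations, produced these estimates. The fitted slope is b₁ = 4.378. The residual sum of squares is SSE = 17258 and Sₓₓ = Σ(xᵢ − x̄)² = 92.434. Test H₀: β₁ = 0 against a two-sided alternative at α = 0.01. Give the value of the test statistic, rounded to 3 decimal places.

t = 2.243

MSE = SSE/(n − 2) = 17258/49 = 352.204.
SE(b₁) = √(MSE/Sₓₓ) = √(352.204/92.434) = 1.95201.
t = 4.378 / 1.95201 = 2.243.
df = n − 2 = 49.
Two-sided p ≈ 0.0295, which is ≥ 0.01, so fail to reject H₀.
The data do not give significant evidence of an association between daily light exposure and plant height.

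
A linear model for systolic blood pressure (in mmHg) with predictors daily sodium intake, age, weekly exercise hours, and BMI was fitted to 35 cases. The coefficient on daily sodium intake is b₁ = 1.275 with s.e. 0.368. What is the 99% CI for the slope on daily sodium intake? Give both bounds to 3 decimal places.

(0.263, 2.287)

df = n − k − 1 = 35 − 4 − 1 = 30.
t* = t_{0.005, 30} = 2.749996.
Margin = t* × SE = 2.749996 × 0.368 = 1.01200.
CI: 1.275 ± 1.01200 → (0.263, 2.287).
With 99% confidence, each one-unit increase in daily sodium intake is associated with a change of between 0.263 and 2.287 mmHg in systolic blood pressure, holding the other predictors fixed.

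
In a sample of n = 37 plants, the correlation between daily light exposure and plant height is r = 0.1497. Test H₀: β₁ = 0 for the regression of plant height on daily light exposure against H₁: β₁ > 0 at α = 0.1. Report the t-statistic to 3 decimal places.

t = r·√(n − 2)/√(1 − r²) = 0.1497·√35/√0.97759 = 0.896.
df = n − 2 = 35.
One-sided p ≈ 0.1883, which is ≥ 0.1, so fail to reject H₀.
The data do not give significant evidence of a linear association between daily light exposure and plant height.

t = 0.896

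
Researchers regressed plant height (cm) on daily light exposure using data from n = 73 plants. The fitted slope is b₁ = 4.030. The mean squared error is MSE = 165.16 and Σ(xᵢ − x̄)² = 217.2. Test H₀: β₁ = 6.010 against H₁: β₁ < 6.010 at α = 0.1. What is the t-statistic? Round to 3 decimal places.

t = -2.271

SE(b₁) = √(MSE/Sₓₓ) = √(165.16/217.2) = 0.872012.
t = (4.030 − 6.010) / 0.872012 = -2.271.
df = n − 2 = 71.
One-sided p ≈ 0.0131, which is < 0.1, so reject H₀.
There is evidence that the true slope on daily light exposure is below 6.010 cm per unit.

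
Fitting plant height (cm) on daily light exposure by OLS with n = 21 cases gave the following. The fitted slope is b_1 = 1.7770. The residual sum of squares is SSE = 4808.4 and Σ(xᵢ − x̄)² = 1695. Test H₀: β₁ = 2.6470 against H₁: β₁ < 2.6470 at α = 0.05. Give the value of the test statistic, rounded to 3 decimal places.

MSE = SSE/(n − 2) = 4808.4/19 = 253.074.
SE(b_1) = √(MSE/Sₓₓ) = √(253.074/1695) = 0.386401.
t = (1.7770 − 2.6470) / 0.386401 = -2.252.
df = n − 2 = 19.
One-sided p ≈ 0.0182, which is < 0.05, so reject H₀.
There is evidence that the true slope on daily light exposure is below 2.6470 cm per unit.

t = -2.252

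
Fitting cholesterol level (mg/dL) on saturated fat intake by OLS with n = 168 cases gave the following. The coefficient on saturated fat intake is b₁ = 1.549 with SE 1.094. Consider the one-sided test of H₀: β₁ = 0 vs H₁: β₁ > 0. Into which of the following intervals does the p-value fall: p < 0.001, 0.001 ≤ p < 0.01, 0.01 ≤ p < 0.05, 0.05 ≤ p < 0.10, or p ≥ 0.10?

t = 1.549 / 1.094 = 1.416.
df = n − 2 = 168 − 2 = 166.
One-sided p = P(T_{166} > t) ≈ 0.0793.
So 0.05 ≤ p < 0.10.

0.05 ≤ p < 0.10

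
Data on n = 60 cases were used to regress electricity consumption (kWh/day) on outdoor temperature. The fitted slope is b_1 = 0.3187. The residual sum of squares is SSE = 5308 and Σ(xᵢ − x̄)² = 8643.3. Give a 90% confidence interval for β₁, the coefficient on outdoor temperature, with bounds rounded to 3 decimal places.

(0.147, 0.491)

MSE = SSE/(n − 2) = 5308/58 = 91.5172.
SE(b_1) = √(MSE/Sₓₓ) = √(91.5172/8643.3) = 0.102899.
df = n − 2 = 58.
t* = t_{0.05, 58} = 1.671553.
Margin = t* × SE = 1.671553 × 0.102899 = 0.17200.
CI: 0.3187 ± 0.17200 → (0.147, 0.491).
With 90% confidence, each one-unit increase in outdoor temperature is associated with a change of between 0.147 and 0.491 kWh/day in electricity consumption.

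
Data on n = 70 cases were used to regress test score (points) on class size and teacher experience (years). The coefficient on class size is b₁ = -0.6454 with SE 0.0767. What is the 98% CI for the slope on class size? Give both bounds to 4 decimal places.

df = n − k − 1 = 70 − 2 − 1 = 67.
t* = t_{0.01, 67} = 2.383302.
Margin = t* × SE = 2.383302 × 0.0767 = 0.182799.
CI: -0.6454 ± 0.182799 → (-0.8282, -0.4626).
With 98% confidence, each one-unit increase in class size is associated with a change of between -0.8282 and -0.4626 points in test score, holding the other predictors fixed.

(-0.8282, -0.4626)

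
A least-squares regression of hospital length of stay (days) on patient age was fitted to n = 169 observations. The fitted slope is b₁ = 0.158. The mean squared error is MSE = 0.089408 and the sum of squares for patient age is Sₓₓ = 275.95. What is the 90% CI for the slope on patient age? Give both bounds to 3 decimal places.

SE(b₁) = √(MSE/Sₓₓ) = √(0.089408/275.95) = 0.018.
df = n − 2 = 167.
t* = t_{0.05, 167} = 1.654029.
Margin = t* × SE = 1.654029 × 0.018 = 0.02977.
CI: 0.158 ± 0.02977 → (0.128, 0.188).
With 90% confidence, each one-unit increase in patient age is associated with a change of between 0.128 and 0.188 days in hospital length of stay.

(0.128, 0.188)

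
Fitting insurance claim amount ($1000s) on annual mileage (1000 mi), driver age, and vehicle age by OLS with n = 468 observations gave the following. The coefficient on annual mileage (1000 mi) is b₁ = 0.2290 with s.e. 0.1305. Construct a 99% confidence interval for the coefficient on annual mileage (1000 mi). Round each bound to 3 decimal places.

df = n − k − 1 = 468 − 3 − 1 = 464.
t* = t_{0.005, 464} = 2.586466.
Margin = t* × SE = 2.586466 × 0.1305 = 0.33753.
CI: 0.2290 ± 0.33753 → (-0.109, 0.567).
With 99% confidence, each one-unit increase in annual mileage (1000 mi) is associated with a change of between -0.109 and 0.567 $1000s in insurance claim amount, holding the other predictors fixed.

(-0.109, 0.567)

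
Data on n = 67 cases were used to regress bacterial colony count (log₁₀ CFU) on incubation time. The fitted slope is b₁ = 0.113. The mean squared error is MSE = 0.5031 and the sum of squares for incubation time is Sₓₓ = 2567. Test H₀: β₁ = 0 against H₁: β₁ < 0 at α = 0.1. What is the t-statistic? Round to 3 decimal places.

SE(b₁) = √(MSE/Sₓₓ) = √(0.5031/2567) = 0.0139996.
t = 0.113 / 0.0139996 = 8.072.
df = n − 2 = 65.
One-sided p ≈ 1.0000, which is ≥ 0.1, so fail to reject H₀.
The data do not give significant evidence that the true slope on incubation time is negative.

t = 8.072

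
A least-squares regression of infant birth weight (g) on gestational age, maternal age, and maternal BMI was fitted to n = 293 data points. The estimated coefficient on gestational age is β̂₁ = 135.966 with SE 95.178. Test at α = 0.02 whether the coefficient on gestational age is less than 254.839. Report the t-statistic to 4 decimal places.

t = -1.2490

H₀: β₁ = 254.839 vs H₁: β₁ < 254.839.
t = (β̂₁ − β₁⁰)/SE = (135.966 − 254.839) / 95.178 = -1.2490.
df = n − k − 1 = 293 − 3 − 1 = 289.
One-sided p ≈ 0.1063, which is ≥ 0.02, so fail to reject H₀.
The data do not give significant evidence that the true slope on gestational age is below 254.839 g per unit, holding the other predictors fixed.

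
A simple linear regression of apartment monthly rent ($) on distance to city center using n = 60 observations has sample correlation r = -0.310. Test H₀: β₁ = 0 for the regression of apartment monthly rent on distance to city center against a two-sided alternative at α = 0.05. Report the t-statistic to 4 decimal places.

t = r·√(n − 2)/√(1 − r²) = -0.310·√58/√0.9039 = -2.4832.
df = n − 2 = 58.
Two-sided p ≈ 0.0159, which is < 0.05, so reject H₀.
There is evidence of a linear association between distance to city center and apartment monthly rent.

t = -2.4832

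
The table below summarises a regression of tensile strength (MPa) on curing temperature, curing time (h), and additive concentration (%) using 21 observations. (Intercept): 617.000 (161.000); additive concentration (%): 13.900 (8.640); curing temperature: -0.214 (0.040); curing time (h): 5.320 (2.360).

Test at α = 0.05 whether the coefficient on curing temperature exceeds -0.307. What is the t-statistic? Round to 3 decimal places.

Read off: b = -0.214, SE = 0.040 for curing temperature.
H₀: β₁ = -0.307 vs H₁: β₁ > -0.307.
t = (-0.214 − (-0.307)) / 0.040 = 2.325.
df = n − k − 1 = 21 − 3 − 1 = 17.
One-sided p ≈ 0.0164, which is < 0.05, so reject H₀.
There is evidence that the true slope on curing temperature exceeds -0.307 MPa per unit, holding the other predictors fixed.

t = 2.325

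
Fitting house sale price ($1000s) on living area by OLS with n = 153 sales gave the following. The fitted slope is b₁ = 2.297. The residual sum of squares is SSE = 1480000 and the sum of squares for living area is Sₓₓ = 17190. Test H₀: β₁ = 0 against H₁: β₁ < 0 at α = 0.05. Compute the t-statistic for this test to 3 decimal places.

MSE = SSE/(n − 2) = 1480000/151 = 9801.32.
SE(b₁) = √(MSE/Sₓₓ) = √(9801.32/17190) = 0.7551.
t = 2.297 / 0.7551 = 3.042.
df = n − 2 = 151.
One-sided p ≈ 0.9986, which is ≥ 0.05, so fail to reject H₀.
The data do not give significant evidence that the true slope on living area is negative.

t = 3.042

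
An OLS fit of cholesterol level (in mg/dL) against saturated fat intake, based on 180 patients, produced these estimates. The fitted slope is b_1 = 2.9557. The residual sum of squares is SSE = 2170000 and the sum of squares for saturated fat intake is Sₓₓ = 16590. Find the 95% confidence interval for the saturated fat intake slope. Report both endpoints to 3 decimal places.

MSE = SSE/(n − 2) = 2170000/178 = 12191.
SE(b_1) = √(MSE/Sₓₓ) = √(12191/16590) = 0.857229.
df = n − 2 = 178.
t* = t_{0.025, 178} = 1.973381.
Margin = t* × SE = 1.973381 × 0.857229 = 1.69164.
CI: 2.9557 ± 1.69164 → (1.264, 4.647).
With 95% confidence, each one-unit increase in saturated fat intake is associated with a change of between 1.264 and 4.647 mg/dL in cholesterol level.

(1.264, 4.647)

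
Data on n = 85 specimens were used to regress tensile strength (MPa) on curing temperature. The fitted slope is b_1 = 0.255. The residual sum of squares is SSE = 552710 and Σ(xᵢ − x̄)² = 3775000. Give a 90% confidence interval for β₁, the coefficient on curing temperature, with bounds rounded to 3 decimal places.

(0.185, 0.325)

MSE = SSE/(n − 2) = 552710/83 = 6659.16.
SE(b_1) = √(MSE/Sₓₓ) = √(6659.16/3775000) = 0.0420002.
df = n − 2 = 83.
t* = t_{0.05, 83} = 1.66342.
Margin = t* × SE = 1.66342 × 0.0420002 = 0.06986.
CI: 0.255 ± 0.06986 → (0.185, 0.325).
With 90% confidence, each one-unit increase in curing temperature is associated with a change of between 0.185 and 0.325 MPa in tensile strength.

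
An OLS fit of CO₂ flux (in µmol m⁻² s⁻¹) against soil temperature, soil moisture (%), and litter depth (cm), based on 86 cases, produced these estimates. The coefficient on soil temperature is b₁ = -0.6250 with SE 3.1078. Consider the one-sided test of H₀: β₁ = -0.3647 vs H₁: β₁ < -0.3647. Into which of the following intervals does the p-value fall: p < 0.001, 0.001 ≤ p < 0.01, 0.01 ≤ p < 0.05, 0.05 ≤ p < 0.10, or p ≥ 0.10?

t = (-0.6250 − (-0.3647)) / 3.1078 = -0.084.
df = n − k − 1 = 86 − 3 − 1 = 82.
One-sided p = P(T_{82} < t) ≈ 0.4667.
So p ≥ 0.10.

p ≥ 0.10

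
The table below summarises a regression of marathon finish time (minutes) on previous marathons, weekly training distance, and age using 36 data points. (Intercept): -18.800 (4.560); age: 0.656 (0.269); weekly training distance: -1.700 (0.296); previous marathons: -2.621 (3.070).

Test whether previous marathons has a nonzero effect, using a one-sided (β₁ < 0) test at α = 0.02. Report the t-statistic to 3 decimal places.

t = -0.854

Read off: b = -2.621, SE = 3.070 for previous marathons.
H₀: β₁ = 0 vs H₁: β₁ < 0.
t = -2.621 / 3.070 = -0.854.
df = n − k − 1 = 36 − 3 − 1 = 32.
One-sided p ≈ 0.1998, which is ≥ 0.02, so fail to reject H₀.
The data do not give significant evidence that the true slope on previous marathons is negative, holding the other predictors fixed.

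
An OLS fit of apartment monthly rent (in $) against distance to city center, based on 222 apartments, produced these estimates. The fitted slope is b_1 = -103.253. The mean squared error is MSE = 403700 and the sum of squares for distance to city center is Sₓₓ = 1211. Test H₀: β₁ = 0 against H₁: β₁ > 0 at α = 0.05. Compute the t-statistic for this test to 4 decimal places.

t = -5.6552

SE(b_1) = √(MSE/Sₓₓ) = √(403700/1211) = 18.2582.
t = -103.253 / 18.2582 = -5.6552.
df = n − 2 = 220.
One-sided p ≈ 1.0000, which is ≥ 0.05, so fail to reject H₀.
The data do not give significant evidence that the true slope on distance to city center is positive.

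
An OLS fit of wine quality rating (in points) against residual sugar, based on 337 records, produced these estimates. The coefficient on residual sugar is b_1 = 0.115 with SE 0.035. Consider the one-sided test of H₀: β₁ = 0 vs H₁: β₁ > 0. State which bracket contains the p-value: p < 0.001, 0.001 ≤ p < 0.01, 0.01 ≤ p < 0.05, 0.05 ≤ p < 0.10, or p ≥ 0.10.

p < 0.001

t = 0.115 / 0.035 = 3.286.
df = n − 2 = 337 − 2 = 335.
One-sided p = P(T_{335} > t) ≈ 0.0006.
So p < 0.001.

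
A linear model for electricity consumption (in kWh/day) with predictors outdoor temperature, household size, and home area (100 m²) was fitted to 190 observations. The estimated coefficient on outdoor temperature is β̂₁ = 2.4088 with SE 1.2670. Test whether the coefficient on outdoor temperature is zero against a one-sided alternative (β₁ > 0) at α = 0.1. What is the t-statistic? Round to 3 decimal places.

t = 1.901

H₀: β₁ = 0 vs H₁: β₁ > 0.
t = (β̂₁ − β₁⁰)/SE = 2.4088 / 1.2670 = 1.901.
df = n − k − 1 = 190 − 3 − 1 = 186.
One-sided p ≈ 0.0294, which is < 0.1, so reject H₀.
There is evidence that the true slope on outdoor temperature is positive, holding the other predictors fixed.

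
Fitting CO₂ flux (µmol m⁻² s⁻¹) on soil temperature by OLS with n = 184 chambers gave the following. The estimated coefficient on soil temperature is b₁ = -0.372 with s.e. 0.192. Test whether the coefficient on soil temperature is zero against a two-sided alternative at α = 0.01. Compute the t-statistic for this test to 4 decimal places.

H₀: β₁ = 0 vs H₁: β₁ ≠ 0.
t = (b₁ − β₁⁰)/SE = -0.372 / 0.192 = -1.9375.
df = n − 2 = 184 − 2 = 182.
Two-sided p ≈ 0.0542, which is ≥ 0.01, so fail to reject H₀.
The data do not give significant evidence of an association between soil temperature and CO₂ flux.

t = -1.9375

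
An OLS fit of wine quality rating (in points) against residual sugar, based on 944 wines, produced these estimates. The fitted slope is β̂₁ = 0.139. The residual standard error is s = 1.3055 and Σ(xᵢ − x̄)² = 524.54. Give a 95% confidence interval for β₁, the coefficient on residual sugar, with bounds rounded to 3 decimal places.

SE(β̂₁) = s/√Sₓₓ = 1.3055/√524.54 = 0.0570017.
df = n − 2 = 942.
t* = t_{0.025, 942} = 1.962486.
Margin = t* × SE = 1.962486 × 0.0570017 = 0.11186.
CI: 0.139 ± 0.11186 → (0.027, 0.251).
With 95% confidence, each one-unit increase in residual sugar is associated with a change of between 0.027 and 0.251 points in wine quality rating.

(0.027, 0.251)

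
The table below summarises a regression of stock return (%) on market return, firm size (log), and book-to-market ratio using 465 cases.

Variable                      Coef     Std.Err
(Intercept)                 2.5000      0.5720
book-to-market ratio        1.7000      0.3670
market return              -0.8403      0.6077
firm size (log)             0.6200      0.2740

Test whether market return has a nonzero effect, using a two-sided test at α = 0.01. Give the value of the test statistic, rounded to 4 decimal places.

Read off: b = -0.8403, SE = 0.6077 for market return.
H₀: β₁ = 0 vs H₁: β₁ ≠ 0.
t = -0.8403 / 0.6077 = -1.3828.
df = n − k − 1 = 465 − 3 − 1 = 461.
Two-sided p ≈ 0.1674, which is ≥ 0.01, so fail to reject H₀.
The data do not give significant evidence of an association between market return and stock return, after adjusting for the other predictors.

t = -1.3828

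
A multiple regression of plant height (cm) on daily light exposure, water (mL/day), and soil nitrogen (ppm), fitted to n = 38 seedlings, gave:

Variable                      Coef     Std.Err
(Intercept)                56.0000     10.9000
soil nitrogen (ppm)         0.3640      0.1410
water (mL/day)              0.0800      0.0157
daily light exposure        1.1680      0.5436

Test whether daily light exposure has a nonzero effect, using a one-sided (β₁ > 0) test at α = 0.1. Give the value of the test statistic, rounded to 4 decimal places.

Read off: b = 1.1680, SE = 0.5436 for daily light exposure.
H₀: β₁ = 0 vs H₁: β₁ > 0.
t = 1.1680 / 0.5436 = 2.1486.
df = n − k − 1 = 38 − 3 − 1 = 34.
One-sided p ≈ 0.0194, which is < 0.1, so reject H₀.
There is evidence that the true slope on daily light exposure is positive, holding the other predictors fixed.

t = 2.1486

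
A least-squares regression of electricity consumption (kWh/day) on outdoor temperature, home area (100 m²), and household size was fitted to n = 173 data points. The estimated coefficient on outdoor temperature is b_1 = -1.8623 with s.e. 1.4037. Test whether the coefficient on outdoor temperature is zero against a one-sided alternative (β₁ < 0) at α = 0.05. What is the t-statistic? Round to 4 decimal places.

H₀: β₁ = 0 vs H₁: β₁ < 0.
t = (b_1 − β₁⁰)/SE = -1.8623 / 1.4037 = -1.3267.
df = n − k − 1 = 173 − 3 − 1 = 169.
One-sided p ≈ 0.0932, which is ≥ 0.05, so fail to reject H₀.
The data do not give significant evidence that the true slope on outdoor temperature is negative, holding the other predictors fixed.

t = -1.3267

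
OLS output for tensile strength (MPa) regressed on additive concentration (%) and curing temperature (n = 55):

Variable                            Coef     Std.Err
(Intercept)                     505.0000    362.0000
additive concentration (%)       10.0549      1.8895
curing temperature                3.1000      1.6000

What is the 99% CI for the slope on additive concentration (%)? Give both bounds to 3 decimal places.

(5.003, 15.107)

Read off: b = 10.0549, SE = 1.8895 for additive concentration (%).
df = n − k − 1 = 55 − 2 − 1 = 52.
t* = t_{0.005, 52} = 2.673734.
Margin = t* × SE = 2.673734 × 1.8895 = 5.05202.
CI: 10.0549 ± 5.05202 → (5.003, 15.107).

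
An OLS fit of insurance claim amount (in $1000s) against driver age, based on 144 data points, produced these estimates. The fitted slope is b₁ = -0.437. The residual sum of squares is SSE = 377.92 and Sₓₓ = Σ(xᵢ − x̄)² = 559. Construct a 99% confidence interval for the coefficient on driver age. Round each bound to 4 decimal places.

(-0.6172, -0.2568)

MSE = SSE/(n − 2) = 377.92/142 = 2.66141.
SE(b₁) = √(MSE/Sₓₓ) = √(2.66141/559) = 0.0690001.
df = n − 2 = 142.
t* = t_{0.005, 142} = 2.610895.
Margin = t* × SE = 2.610895 × 0.0690001 = 0.180152.
CI: -0.437 ± 0.180152 → (-0.6172, -0.2568).
With 99% confidence, each one-unit increase in driver age is associated with a change of between -0.6172 and -0.2568 $1000s in insurance claim amount.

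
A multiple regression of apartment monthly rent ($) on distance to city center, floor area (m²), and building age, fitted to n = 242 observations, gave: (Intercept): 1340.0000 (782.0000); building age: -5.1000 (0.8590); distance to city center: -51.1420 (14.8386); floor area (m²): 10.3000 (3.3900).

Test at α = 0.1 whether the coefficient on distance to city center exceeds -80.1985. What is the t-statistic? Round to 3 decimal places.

Read off: b = -51.1420, SE = 14.8386 for distance to city center.
H₀: β₁ = -80.1985 vs H₁: β₁ > -80.1985.
t = (-51.1420 − (-80.1985)) / 14.8386 = 1.958.
df = n − k − 1 = 242 − 3 − 1 = 238.
One-sided p ≈ 0.0257, which is < 0.1, so reject H₀.
There is evidence that the true slope on distance to city center exceeds -80.1985 $ per unit, holding the other predictors fixed.

t = 1.958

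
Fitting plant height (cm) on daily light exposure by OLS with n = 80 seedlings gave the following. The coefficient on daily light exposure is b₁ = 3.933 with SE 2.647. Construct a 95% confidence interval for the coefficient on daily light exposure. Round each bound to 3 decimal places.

(-1.337, 9.203)

df = n − 2 = 80 − 2 = 78.
t* = t_{0.025, 78} = 1.990847.
Margin = t* × SE = 1.990847 × 2.647 = 5.26977.
CI: 3.933 ± 5.26977 → (-1.337, 9.203).
With 95% confidence, each one-unit increase in daily light exposure is associated with a change of between -1.337 and 9.203 cm in plant height.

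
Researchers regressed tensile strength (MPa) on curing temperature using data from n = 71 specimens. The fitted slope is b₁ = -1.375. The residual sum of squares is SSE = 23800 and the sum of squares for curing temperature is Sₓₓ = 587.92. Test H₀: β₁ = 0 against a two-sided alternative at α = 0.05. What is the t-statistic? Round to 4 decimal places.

t = -1.7951

MSE = SSE/(n − 2) = 23800/69 = 344.928.
SE(b₁) = √(MSE/Sₓₓ) = √(344.928/587.92) = 0.765958.
t = -1.375 / 0.765958 = -1.7951.
df = n − 2 = 69.
Two-sided p ≈ 0.0770, which is ≥ 0.05, so fail to reject H₀.
The data do not give significant evidence of an association between curing temperature and tensile strength.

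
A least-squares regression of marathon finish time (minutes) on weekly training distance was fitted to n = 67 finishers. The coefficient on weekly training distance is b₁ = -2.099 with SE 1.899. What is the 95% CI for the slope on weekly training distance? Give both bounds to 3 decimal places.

df = n − 2 = 67 − 2 = 65.
t* = t_{0.025, 65} = 1.997138.
Margin = t* × SE = 1.997138 × 1.899 = 3.79256.
CI: -2.099 ± 3.79256 → (-5.892, 1.694).
With 95% confidence, each one-unit increase in weekly training distance is associated with a change of between -5.892 and 1.694 minutes in marathon finish time.

(-5.892, 1.694)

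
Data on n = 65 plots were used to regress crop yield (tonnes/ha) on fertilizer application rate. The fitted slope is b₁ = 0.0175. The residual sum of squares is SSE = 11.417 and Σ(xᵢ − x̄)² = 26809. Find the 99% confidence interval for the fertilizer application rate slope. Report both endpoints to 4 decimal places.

MSE = SSE/(n − 2) = 11.417/63 = 0.181222.
SE(b₁) = √(MSE/Sₓₓ) = √(0.181222/26809) = 0.00259995.
df = n − 2 = 63.
t* = t_{0.005, 63} = 2.656145.
Margin = t* × SE = 2.656145 × 0.00259995 = 0.006906.
CI: 0.0175 ± 0.006906 → (0.0106, 0.0244).
With 99% confidence, each one-unit increase in fertilizer application rate is associated with a change of between 0.0106 and 0.0244 tonnes/ha in crop yield.

(0.0106, 0.0244)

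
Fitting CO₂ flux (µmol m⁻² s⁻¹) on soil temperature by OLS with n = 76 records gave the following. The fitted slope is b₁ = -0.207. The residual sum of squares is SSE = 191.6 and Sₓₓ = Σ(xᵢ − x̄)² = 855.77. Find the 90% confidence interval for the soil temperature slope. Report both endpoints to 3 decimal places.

MSE = SSE/(n − 2) = 191.6/74 = 2.58919.
SE(b₁) = √(MSE/Sₓₓ) = √(2.58919/855.77) = 0.0550052.
df = n − 2 = 74.
t* = t_{0.05, 74} = 1.665707.
Margin = t* × SE = 1.665707 × 0.0550052 = 0.09162.
CI: -0.207 ± 0.09162 → (-0.299, -0.115).
With 90% confidence, each one-unit increase in soil temperature is associated with a change of between -0.299 and -0.115 µmol m⁻² s⁻¹ in CO₂ flux.

(-0.299, -0.115)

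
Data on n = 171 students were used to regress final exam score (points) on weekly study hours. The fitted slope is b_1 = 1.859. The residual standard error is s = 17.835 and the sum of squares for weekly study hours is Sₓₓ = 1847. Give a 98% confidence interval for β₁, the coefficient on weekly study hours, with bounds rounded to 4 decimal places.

(0.8843, 2.8337)

SE(b_1) = s/√Sₓₓ = 17.835/√1847 = 0.414992.
df = n − 2 = 169.
t* = t_{0.01, 169} = 2.348615.
Margin = t* × SE = 2.348615 × 0.414992 = 0.974656.
CI: 1.859 ± 0.974656 → (0.8843, 2.8337).
With 98% confidence, each one-unit increase in weekly study hours is associated with a change of between 0.8843 and 2.8337 points in final exam score.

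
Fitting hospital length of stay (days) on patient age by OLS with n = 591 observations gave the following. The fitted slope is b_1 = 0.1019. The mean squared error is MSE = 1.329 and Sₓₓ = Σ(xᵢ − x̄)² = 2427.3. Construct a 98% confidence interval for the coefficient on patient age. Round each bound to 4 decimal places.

(0.0473, 0.1565)

SE(b_1) = √(MSE/Sₓₓ) = √(1.329/2427.3) = 0.0233992.
df = n − 2 = 589.
t* = t_{0.01, 589} = 2.332696.
Margin = t* × SE = 2.332696 × 0.0233992 = 0.054583.
CI: 0.1019 ± 0.054583 → (0.0473, 0.1565).
With 98% confidence, each one-unit increase in patient age is associated with a change of between 0.0473 and 0.1565 days in hospital length of stay.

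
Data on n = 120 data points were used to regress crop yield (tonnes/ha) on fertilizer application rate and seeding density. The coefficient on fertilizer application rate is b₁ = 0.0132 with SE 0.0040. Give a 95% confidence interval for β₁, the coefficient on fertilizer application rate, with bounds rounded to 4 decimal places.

(0.0053, 0.0211)

df = n − k − 1 = 120 − 2 − 1 = 117.
t* = t_{0.025, 117} = 1.980448.
Margin = t* × SE = 1.980448 × 0.0040 = 0.007922.
CI: 0.0132 ± 0.007922 → (0.0053, 0.0211).
With 95% confidence, each one-unit increase in fertilizer application rate is associated with a change of between 0.0053 and 0.0211 tonnes/ha in crop yield, holding the other predictors fixed.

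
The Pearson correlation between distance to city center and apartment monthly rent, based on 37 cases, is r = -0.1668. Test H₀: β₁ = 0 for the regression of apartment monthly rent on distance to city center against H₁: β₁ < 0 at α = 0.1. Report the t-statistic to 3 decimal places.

t = -1.001

t = r·√(n − 2)/√(1 − r²) = -0.1668·√35/√0.972178 = -1.001.
df = n − 2 = 35.
One-sided p ≈ 0.1619, which is ≥ 0.1, so fail to reject H₀.
The data do not give significant evidence of a linear association between distance to city center and apartment monthly rent.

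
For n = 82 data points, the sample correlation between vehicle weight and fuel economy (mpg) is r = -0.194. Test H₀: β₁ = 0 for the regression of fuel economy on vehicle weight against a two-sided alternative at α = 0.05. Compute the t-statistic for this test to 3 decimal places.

t = r·√(n − 2)/√(1 − r²) = -0.194·√80/√0.962364 = -1.769.
df = n − 2 = 80.
Two-sided p ≈ 0.0807, which is ≥ 0.05, so fail to reject H₀.
The data do not give significant evidence of a linear association between vehicle weight and fuel economy.

t = -1.769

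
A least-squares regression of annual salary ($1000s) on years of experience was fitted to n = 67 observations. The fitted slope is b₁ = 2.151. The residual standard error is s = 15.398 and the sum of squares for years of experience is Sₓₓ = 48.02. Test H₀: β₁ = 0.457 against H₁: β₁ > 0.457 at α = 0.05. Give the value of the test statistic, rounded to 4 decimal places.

t = 0.7624

SE(b₁) = s/√Sₓₓ = 15.398/√48.02 = 2.22205.
t = (2.151 − 0.457) / 2.22205 = 0.7624.
df = n − 2 = 65.
One-sided p ≈ 0.2243, which is ≥ 0.05, so fail to reject H₀.
The data do not give significant evidence that the true slope on years of experience exceeds 0.457 $1000s per unit.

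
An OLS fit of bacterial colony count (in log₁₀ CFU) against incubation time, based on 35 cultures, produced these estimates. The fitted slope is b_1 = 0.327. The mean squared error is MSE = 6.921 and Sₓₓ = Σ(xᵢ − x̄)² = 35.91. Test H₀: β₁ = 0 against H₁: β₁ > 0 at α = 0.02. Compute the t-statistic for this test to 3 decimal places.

SE(b_1) = √(MSE/Sₓₓ) = √(6.921/35.91) = 0.439012.
t = 0.327 / 0.439012 = 0.745.
df = n − 2 = 33.
One-sided p ≈ 0.2308, which is ≥ 0.02, so fail to reject H₀.
The data do not give significant evidence that the true slope on incubation time is positive.

t = 0.745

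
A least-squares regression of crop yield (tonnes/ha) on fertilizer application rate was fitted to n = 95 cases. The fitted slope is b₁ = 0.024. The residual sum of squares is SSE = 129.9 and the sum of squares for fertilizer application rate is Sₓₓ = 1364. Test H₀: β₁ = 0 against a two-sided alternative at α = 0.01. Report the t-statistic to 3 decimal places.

MSE = SSE/(n − 2) = 129.9/93 = 1.39677.
SE(b₁) = √(MSE/Sₓₓ) = √(1.39677/1364) = 0.0320004.
t = 0.024 / 0.0320004 = 0.750.
df = n − 2 = 93.
Two-sided p ≈ 0.4552, which is ≥ 0.01, so fail to reject H₀.
The data do not give significant evidence of an association between fertilizer application rate and crop yield.

t = 0.750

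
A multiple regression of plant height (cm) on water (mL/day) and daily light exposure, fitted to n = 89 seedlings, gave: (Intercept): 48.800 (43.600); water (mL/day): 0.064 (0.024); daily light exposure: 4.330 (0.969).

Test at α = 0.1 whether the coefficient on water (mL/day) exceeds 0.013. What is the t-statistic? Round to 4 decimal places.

Read off: b = 0.064, SE = 0.024 for water (mL/day).
H₀: β₁ = 0.013 vs H₁: β₁ > 0.013.
t = (0.064 − 0.013) / 0.024 = 2.1250.
df = n − k − 1 = 89 − 2 − 1 = 86.
One-sided p ≈ 0.0182, which is < 0.1, so reject H₀.
There is evidence that the true slope on water (mL/day) exceeds 0.013 cm per unit, holding the other predictors fixed.

t = 2.1250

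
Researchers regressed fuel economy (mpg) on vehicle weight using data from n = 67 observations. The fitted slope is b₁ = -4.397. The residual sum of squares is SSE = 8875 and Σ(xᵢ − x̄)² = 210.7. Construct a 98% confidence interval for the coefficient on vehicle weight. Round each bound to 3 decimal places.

MSE = SSE/(n − 2) = 8875/65 = 136.538.
SE(b₁) = √(MSE/Sₓₓ) = √(136.538/210.7) = 0.804999.
df = n − 2 = 65.
t* = t_{0.01, 65} = 2.385097.
Margin = t* × SE = 2.385097 × 0.804999 = 1.92000.
CI: -4.397 ± 1.92000 → (-6.317, -2.477).
With 98% confidence, each one-unit increase in vehicle weight is associated with a change of between -6.317 and -2.477 mpg in fuel economy.

(-6.317, -2.477)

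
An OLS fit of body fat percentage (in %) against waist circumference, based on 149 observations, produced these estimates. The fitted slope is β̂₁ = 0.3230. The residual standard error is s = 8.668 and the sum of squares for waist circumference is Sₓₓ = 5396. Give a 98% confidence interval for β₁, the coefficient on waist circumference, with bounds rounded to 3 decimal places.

(0.045, 0.601)

SE(β̂₁) = s/√Sₓₓ = 8.668/√5396 = 0.118.
df = n − 2 = 147.
t* = t_{0.01, 147} = 2.351983.
Margin = t* × SE = 2.351983 × 0.118 = 0.27753.
CI: 0.3230 ± 0.27753 → (0.045, 0.601).
With 98% confidence, each one-unit increase in waist circumference is associated with a change of between 0.045 and 0.601 % in body fat percentage.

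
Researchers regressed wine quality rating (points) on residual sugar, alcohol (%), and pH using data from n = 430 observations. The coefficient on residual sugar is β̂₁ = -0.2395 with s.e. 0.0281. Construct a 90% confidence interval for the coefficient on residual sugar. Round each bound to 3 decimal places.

(-0.286, -0.193)

df = n − k − 1 = 430 − 3 − 1 = 426.
t* = t_{0.05, 426} = 1.648438.
Margin = t* × SE = 1.648438 × 0.0281 = 0.04632.
CI: -0.2395 ± 0.04632 → (-0.286, -0.193).
With 90% confidence, each one-unit increase in residual sugar is associated with a change of between -0.286 and -0.193 points in wine quality rating, holding the other predictors fixed.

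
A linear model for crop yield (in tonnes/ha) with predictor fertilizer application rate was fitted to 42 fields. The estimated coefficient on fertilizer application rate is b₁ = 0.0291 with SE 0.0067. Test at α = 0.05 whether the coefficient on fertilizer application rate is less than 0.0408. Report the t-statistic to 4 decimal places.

H₀: β₁ = 0.0408 vs H₁: β₁ < 0.0408.
t = (b₁ − β₁⁰)/SE = (0.0291 − 0.0408) / 0.0067 = -1.7463.
df = n − 2 = 42 − 2 = 40.
One-sided p ≈ 0.0442, which is < 0.05, so reject H₀.
There is evidence that the true slope on fertilizer application rate is below 0.0408 tonnes/ha per unit.

t = -1.7463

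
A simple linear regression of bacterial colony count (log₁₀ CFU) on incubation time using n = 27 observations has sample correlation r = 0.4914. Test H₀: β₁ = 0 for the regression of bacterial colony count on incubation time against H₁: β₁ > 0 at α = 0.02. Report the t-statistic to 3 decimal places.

t = r·√(n − 2)/√(1 − r²) = 0.4914·√25/√0.758526 = 2.821.
df = n − 2 = 25.
One-sided p ≈ 0.0046, which is < 0.02, so reject H₀.
There is evidence of a linear association between incubation time and bacterial colony count.

t = 2.821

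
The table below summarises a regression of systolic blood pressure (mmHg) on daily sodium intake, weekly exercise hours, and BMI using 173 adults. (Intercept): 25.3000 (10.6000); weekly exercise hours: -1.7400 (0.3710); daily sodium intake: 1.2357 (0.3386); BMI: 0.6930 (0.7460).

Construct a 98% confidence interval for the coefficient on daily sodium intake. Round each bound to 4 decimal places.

Read off: b = 1.2357, SE = 0.3386 for daily sodium intake.
df = n − k − 1 = 173 − 3 − 1 = 169.
t* = t_{0.01, 169} = 2.348615.
Margin = t* × SE = 2.348615 × 0.3386 = 0.795241.
CI: 1.2357 ± 0.795241 → (0.4405, 2.0309).

(0.4405, 2.0309)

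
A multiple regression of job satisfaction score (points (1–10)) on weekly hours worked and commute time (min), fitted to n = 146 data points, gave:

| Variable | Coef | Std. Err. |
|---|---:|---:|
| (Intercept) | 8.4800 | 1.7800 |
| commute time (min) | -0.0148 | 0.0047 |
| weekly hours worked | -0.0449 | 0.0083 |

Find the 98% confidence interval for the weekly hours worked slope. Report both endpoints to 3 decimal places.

(-0.064, -0.025)

Read off: b = -0.0449, SE = 0.0083 for weekly hours worked.
df = n − k − 1 = 146 − 2 − 1 = 143.
t* = t_{0.01, 143} = 2.352707.
Margin = t* × SE = 2.352707 × 0.0083 = 0.01953.
CI: -0.0449 ± 0.01953 → (-0.064, -0.025).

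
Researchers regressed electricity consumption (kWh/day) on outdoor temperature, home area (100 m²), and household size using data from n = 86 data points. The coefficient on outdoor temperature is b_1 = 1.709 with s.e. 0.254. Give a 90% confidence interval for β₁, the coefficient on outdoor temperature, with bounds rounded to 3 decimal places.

(1.286, 2.132)

df = n − k − 1 = 86 − 3 − 1 = 82.
t* = t_{0.05, 82} = 1.663649.
Margin = t* × SE = 1.663649 × 0.254 = 0.42257.
CI: 1.709 ± 0.42257 → (1.286, 2.132).
With 90% confidence, each one-unit increase in outdoor temperature is associated with a change of between 1.286 and 2.132 kWh/day in electricity consumption, holding the other predictors fixed.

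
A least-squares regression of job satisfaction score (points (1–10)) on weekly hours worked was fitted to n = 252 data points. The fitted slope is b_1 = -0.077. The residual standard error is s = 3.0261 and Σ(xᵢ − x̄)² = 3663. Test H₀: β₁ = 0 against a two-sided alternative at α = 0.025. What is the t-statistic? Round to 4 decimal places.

SE(b_1) = s/√Sₓₓ = 3.0261/√3663 = 0.0499994.
t = -0.077 / 0.0499994 = -1.5400.
df = n − 2 = 250.
Two-sided p ≈ 0.1248, which is ≥ 0.025, so fail to reject H₀.
The data do not give significant evidence of an association between weekly hours worked and job satisfaction score.

t = -1.5400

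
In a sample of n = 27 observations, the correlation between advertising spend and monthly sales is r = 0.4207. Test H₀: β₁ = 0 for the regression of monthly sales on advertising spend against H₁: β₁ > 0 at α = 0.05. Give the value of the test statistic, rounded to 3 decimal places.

t = 2.319

t = r·√(n − 2)/√(1 − r²) = 0.4207·√25/√0.823012 = 2.319.
df = n − 2 = 25.
One-sided p ≈ 0.0144, which is < 0.05, so reject H₀.
There is evidence of a linear association between advertising spend and monthly sales.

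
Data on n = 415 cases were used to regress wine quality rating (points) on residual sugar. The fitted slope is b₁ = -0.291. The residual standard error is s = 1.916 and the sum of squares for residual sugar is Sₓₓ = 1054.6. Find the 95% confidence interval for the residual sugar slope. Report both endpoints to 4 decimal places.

(-0.4070, -0.1750)

SE(b₁) = s/√Sₓₓ = 1.916/√1054.6 = 0.0589999.
df = n − 2 = 413.
t* = t_{0.025, 413} = 1.965725.
Margin = t* × SE = 1.965725 × 0.0589999 = 0.115978.
CI: -0.291 ± 0.115978 → (-0.4070, -0.1750).
With 95% confidence, each one-unit increase in residual sugar is associated with a change of between -0.4070 and -0.1750 points in wine quality rating.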